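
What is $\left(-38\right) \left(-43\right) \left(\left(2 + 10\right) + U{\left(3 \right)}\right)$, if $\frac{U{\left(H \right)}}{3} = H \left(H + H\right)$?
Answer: $107844$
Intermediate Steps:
$U{\left(H \right)} = 6 H^{2}$ ($U{\left(H \right)} = 3 H \left(H + H\right) = 3 H 2 H = 3 \cdot 2 H^{2} = 6 H^{2}$)
$\left(-38\right) \left(-43\right) \left(\left(2 + 10\right) + U{\left(3 \right)}\right) = \left(-38\right) \left(-43\right) \left(\left(2 + 10\right) + 6 \cdot 3^{2}\right) = 1634 \left(12 + 6 \cdot 9\right) = 1634 \left(12 + 54\right) = 1634 \cdot 66 = 107844$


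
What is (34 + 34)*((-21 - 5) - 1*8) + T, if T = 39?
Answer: -2273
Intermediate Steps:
(34 + 34)*((-21 - 5) - 1*8) + T = (34 + 34)*((-21 - 5) - 1*8) + 39 = 68*(-26 - 8) + 39 = 68*(-34) + 39 = -2312 + 39 = -2273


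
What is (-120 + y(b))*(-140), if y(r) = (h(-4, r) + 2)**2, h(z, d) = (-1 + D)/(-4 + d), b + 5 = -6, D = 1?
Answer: 16240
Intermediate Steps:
b = -11 (b = -5 - 6 = -11)
h(z, d) = 0 (h(z, d) = (-1 + 1)/(-4 + d) = 0/(-4 + d) = 0)
y(r) = 4 (y(r) = (0 + 2)**2 = 2**2 = 4)
(-120 + y(b))*(-140) = (-120 + 4)*(-140) = -116*(-140) = 16240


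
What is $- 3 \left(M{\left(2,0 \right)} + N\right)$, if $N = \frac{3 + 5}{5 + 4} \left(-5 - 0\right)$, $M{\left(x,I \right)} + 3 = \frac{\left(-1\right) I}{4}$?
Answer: $\frac{67}{3} \approx 22.333$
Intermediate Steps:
$M{\left(x,I \right)} = -3 - \frac{I}{4}$ ($M{\left(x,I \right)} = -3 + \frac{\left(-1\right) I}{4} = -3 + - I \frac{1}{4} = -3 - \frac{I}{4}$)
$N = - \frac{40}{9}$ ($N = \frac{8}{9} \left(-5 + 0\right) = 8 \cdot \frac{1}{9} \left(-5\right) = \frac{8}{9} \left(-5\right) = - \frac{40}{9} \approx -4.4444$)
$- 3 \left(M{\left(2,0 \right)} + N\right) = - 3 \left(\left(-3 - 0\right) - \frac{40}{9}\right) = - 3 \left(\left(-3 + 0\right) - \frac{40}{9}\right) = - 3 \left(-3 - \frac{40}{9}\right) = \left(-3\right) \left(- \frac{67}{9}\right) = \frac{67}{3}$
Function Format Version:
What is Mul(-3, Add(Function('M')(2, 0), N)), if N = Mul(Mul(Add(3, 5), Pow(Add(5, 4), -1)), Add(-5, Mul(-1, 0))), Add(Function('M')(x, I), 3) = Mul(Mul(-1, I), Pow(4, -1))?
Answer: Rational(67, 3) ≈ 22.333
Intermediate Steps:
Function('M')(x, I) = Add(-3, Mul(Rational(-1, 4), I)) (Function('M')(x, I) = Add(-3, Mul(Mul(-1, I), Pow(4, -1))) = Add(-3, Mul(Mul(-1, I), Rational(1, 4))) = Add(-3, Mul(Rational(-1, 4), I)))
N = Rational(-40, 9) (N = Mul(Mul(8, Pow(9, -1)), Add(-5, 0)) = Mul(Mul(8, Rational(1, 9)), -5) = Mul(Rational(8, 9), -5) = Rational(-40, 9) ≈ -4.4444)
Mul(-3, Add(Function('M')(2, 0), N)) = Mul(-3, Add(Add(-3, Mul(Rational(-1, 4), 0)), Rational(-40, 9))) = Mul(-3, Add(Add(-3, 0), Rational(-40, 9))) = Mul(-3, Add(-3, Rational(-40, 9))) = Mul(-3, Rational(-67, 9)) = Rational(67, 3)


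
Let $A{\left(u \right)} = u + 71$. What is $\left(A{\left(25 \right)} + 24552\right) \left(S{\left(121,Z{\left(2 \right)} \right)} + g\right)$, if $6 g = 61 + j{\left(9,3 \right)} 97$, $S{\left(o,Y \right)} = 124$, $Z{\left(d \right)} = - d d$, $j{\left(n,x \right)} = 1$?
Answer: $3705416$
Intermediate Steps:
$Z{\left(d \right)} = - d^{2}$
$g = \frac{79}{3}$ ($g = \frac{61 + 1 \cdot 97}{6} = \frac{61 + 97}{6} = \frac{1}{6} \cdot 158 = \frac{79}{3} \approx 26.333$)
$A{\left(u \right)} = 71 + u$
$\left(A{\left(25 \right)} + 24552\right) \left(S{\left(121,Z{\left(2 \right)} \right)} + g\right) = \left(\left(71 + 25\right) + 24552\right) \left(124 + \frac{79}{3}\right) = \left(96 + 24552\right) \frac{451}{3} = 24648 \cdot \frac{451}{3} = 3705416$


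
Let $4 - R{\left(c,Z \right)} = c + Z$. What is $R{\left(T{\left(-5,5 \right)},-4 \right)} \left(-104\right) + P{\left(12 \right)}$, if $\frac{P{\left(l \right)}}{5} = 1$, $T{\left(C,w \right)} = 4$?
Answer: $-411$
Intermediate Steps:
$R{\left(c,Z \right)} = 4 - Z - c$ ($R{\left(c,Z \right)} = 4 - \left(c + Z\right) = 4 - \left(Z + c\right) = 4 - Z - c$)
$P{\left(l \right)} = 5$ ($P{\left(l \right)} = 5 \cdot 1 = 5$)
$R{\left(T{\left(-5,5 \right)},-4 \right)} \left(-104\right) + P{\left(12 \right)} = \left(4 - -4 - 4\right) \left(-104\right) + 5 = \left(4 + 4 - 4\right) \left(-104\right) + 5 = 4 \left(-104\right) + 5 = -416 + 5 = -411$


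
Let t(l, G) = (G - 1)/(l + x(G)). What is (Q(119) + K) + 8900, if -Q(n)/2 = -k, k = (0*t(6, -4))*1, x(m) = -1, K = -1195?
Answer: 7705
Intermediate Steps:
t(l, G) = (-1 + G)/(-1 + l) (t(l, G) = (G - 1)/(l - 1) = (-1 + G)/(-1 + l))
k = 0 (k = (0*((-1 - 4)/(-1 + 6)))*1 = (0*(-5/5))*1 = (0*((⅕)*(-5)))*1 = (0*(-1))*1 = 0*1 = 0)
Q(n) = 0 (Q(n) = -(-2)*0 = -2*0 = 0)
(Q(119) + K) + 8900 = (0 - 1195) + 8900 = -1195 + 8900 = 7705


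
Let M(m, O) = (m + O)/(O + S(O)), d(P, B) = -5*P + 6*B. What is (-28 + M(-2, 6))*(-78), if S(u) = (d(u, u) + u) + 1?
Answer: 41184/19 ≈ 2167.6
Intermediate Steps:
S(u) = 1 + 2*u (S(u) = ((-5*u + 6*u) + u) + 1 = (u + u) + 1 = 2*u + 1 = 1 + 2*u)
M(m, O) = (O + m)/(1 + 3*O) (M(m, O) = (m + O)/(O + (1 + 2*O)) = (O + m)/(1 + 3*O))
(-28 + M(-2, 6))*(-78) = (-28 + (6 - 2)/(1 + 3*6))*(-78) = (-28 + 4/(1 + 18))*(-78) = (-28 + 4/19)*(-78) = -528/19*(-78) = 41184/19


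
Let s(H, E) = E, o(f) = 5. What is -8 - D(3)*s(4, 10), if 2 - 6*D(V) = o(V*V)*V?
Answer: 41/3 ≈ 13.667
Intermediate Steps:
D(V) = ⅓ - 5*V/6
-8 - D(3)*s(4, 10) = -8 - (⅓ - ⅚*3)*10 = -8 - (⅓ - 5/2)*10 = -8 - (-13)*10/6 = -8 - 1*(-65/3) = -8 + 65/3 = 41/3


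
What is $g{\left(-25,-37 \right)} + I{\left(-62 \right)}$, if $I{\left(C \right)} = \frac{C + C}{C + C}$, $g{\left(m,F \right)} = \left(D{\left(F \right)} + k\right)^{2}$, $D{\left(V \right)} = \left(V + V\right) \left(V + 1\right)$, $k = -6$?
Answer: $7064965$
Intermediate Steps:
$D{\left(V \right)} = 2 V \left(1 + V\right)$
$g{\left(m,F \right)} = \left(-6 + 2 F \left(1 + F\right)\right)^{2}$ ($g{\left(m,F \right)} = \left(2 F \left(1 + F\right) - 6\right)^{2} = \left(-6 + 2 F \left(1 + F\right)\right)^{2}$)
$I{\left(C \right)} = 1$ ($I{\left(C \right)} = \frac{2 C}{2 C} = 2 C \frac{1}{2 C} = 1$)
$g{\left(-25,-37 \right)} + I{\left(-62 \right)} = 4 \left(-3 - 37 \left(1 - 37\right)\right)^{2} + 1 = 4 \left(-3 - -1332\right)^{2} + 1 = 4 \left(-3 + 1332\right)^{2} + 1 = 4 \cdot 1329^{2} + 1 = 4 \cdot 1766241 + 1 = 7064964 + 1 = 7064965$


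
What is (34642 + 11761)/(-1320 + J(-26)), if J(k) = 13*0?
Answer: -46403/1320 ≈ -35.154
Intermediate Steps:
J(k) = 0
(34642 + 11761)/(-1320 + J(-26)) = (34642 + 11761)/(-1320 + 0) = 46403/(-1320) = 46403*(-1/1320) = -46403/1320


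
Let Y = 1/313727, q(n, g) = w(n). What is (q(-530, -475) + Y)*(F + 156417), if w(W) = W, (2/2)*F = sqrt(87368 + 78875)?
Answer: -26008285007853/313727 - 166275309*sqrt(166243)/313727 ≈ -8.3117e+7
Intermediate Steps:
F = sqrt(166243) (F = sqrt(87368 + 78875) = sqrt(166243) ≈ 407.73)
q(n, g) = n
Y = 1/313727 ≈ 3.1875e-6
(q(-530, -475) + Y)*(F + 156417) = (-530 + 1/313727)*(sqrt(166243) + 156417) = -166275309*(156417 + sqrt(166243))/313727 = -26008285007853/313727 - 166275309*sqrt(166243)/313727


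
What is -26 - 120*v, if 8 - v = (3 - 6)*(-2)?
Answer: -266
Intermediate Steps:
v = 2 (v = 8 - (3 - 6)*(-2) = 8 - (-3)*(-2) = 8 - 1*6 = 8 - 6 = 2)
-26 - 120*v = -26 - 120*2 = -26 - 240 = -266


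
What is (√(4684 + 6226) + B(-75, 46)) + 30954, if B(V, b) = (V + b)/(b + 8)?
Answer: 1671487/54 + √10910 ≈ 31058.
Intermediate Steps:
B(V, b) = (V + b)/(8 + b)
(√(4684 + 6226) + B(-75, 46)) + 30954 = (√(4684 + 6226) + (-75 + 46)/(8 + 46)) + 30954 = (√10910 - 29/54) + 30954 = (-29/54 + √10910) + 30954 = 1671487/54 + √10910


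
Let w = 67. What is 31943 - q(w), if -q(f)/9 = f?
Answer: 32546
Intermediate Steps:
q(f) = -9*f
31943 - q(w) = 31943 - (-9)*67 = 31943 - 1*(-603) = 31943 + 603 = 32546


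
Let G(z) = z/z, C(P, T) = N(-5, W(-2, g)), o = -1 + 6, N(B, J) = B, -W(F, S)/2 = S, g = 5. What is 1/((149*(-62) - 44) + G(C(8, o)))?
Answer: -1/9281 ≈ -0.00010775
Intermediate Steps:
W(F, S) = -2*S
o = 5
C(P, T) = -5
G(z) = 1
1/((149*(-62) - 44) + G(C(8, o))) = 1/((149*(-62) - 44) + 1) = 1/((-9238 - 44) + 1) = 1/(-9282 + 1) = 1/(-9281) = -1/9281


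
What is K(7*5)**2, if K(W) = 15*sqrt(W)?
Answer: 7875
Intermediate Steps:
K(7*5)**2 = (15*sqrt(7*5))**2 = (15*sqrt(35))**2 = 7875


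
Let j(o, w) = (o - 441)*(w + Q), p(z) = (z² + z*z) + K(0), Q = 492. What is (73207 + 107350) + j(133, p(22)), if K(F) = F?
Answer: -269123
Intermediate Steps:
p(z) = 2*z² (p(z) = (z² + z*z) + 0 = (z² + z²) + 0 = 2*z² + 0 = 2*z²)
j(o, w) = (-441 + o)*(492 + w) (j(o, w) = (o - 441)*(w + 492) = (-441 + o)*(492 + w))
(73207 + 107350) + j(133, p(22)) = (73207 + 107350) + (-216972 - 882*22² + 492*133 + 133*(2*22²)) = 180557 + (-216972 - 882*484 + 65436 + 133*(2*484)) = 180557 + (-216972 - 441*968 + 65436 + 133*968) = 180557 + (-216972 - 426888 + 65436 + 128744) = 180557 - 449680 = -269123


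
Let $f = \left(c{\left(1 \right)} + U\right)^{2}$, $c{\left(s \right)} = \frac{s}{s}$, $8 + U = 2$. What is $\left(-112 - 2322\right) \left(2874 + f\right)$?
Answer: $-7056166$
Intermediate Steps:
$U = -6$ ($U = -8 + 2 = -6$)
$c{\left(s \right)} = 1$
$f = 25$ ($f = \left(1 - 6\right)^{2} = \left(-5\right)^{2} = 25$)
$\left(-112 - 2322\right) \left(2874 + f\right) = \left(-112 - 2322\right) \left(2874 + 25\right) = \left(-2434\right) 2899 = -7056166$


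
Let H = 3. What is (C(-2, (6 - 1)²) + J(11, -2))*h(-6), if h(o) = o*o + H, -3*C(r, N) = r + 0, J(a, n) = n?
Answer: -52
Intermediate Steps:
C(r, N) = -r/3 (C(r, N) = -(r + 0)/3 = -r/3)
h(o) = 3 + o² (h(o) = o*o + 3 = o² + 3 = 3 + o²)
(C(-2, (6 - 1)²) + J(11, -2))*h(-6) = (-⅓*(-2) - 2)*(3 + (-6)²) = (⅔ - 2)*(3 + 36) = -4/3*39 = -52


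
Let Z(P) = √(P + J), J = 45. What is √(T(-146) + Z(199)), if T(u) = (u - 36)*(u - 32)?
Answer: √(32396 + 2*√61) ≈ 180.03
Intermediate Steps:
Z(P) = √(45 + P) (Z(P) = √(P + 45) = √(45 + P))
T(u) = (-36 + u)*(-32 + u)
√(T(-146) + Z(199)) = √((1152 + (-146)² - 68*(-146)) + √(45 + 199)) = √((1152 + 21316 + 9928) + √244) = √(32396 + 2*√61)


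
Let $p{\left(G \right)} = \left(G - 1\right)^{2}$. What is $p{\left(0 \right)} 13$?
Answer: $13$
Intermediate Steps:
$p{\left(G \right)} = \left(-1 + G\right)^{2}$
$p{\left(0 \right)} 13 = \left(-1 + 0\right)^{2} \cdot 13 = \left(-1\right)^{2} \cdot 13 = 1 \cdot 13 = 13$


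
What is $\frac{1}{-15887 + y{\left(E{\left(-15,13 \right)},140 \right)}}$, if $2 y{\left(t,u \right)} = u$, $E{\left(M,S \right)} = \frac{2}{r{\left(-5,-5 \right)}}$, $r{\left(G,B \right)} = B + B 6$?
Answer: $- \frac{1}{15817} \approx -6.3223 \cdot 10^{-5}$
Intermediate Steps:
$r{\left(G,B \right)} = 7 B$ ($r{\left(G,B \right)} = B + 6 B = 7 B$)
$E{\left(M,S \right)} = - \frac{2}{35}$ ($E{\left(M,S \right)} = \frac{2}{7 \left(-5\right)} = \frac{2}{-35} = 2 \left(- \frac{1}{35}\right) = - \frac{2}{35}$)
$y{\left(t,u \right)} = \frac{u}{2}$
$\frac{1}{-15887 + y{\left(E{\left(-15,13 \right)},140 \right)}} = \frac{1}{-15887 + \frac{1}{2} \cdot 140} = \frac{1}{-15887 + 70} = \frac{1}{-15817} = - \frac{1}{15817}$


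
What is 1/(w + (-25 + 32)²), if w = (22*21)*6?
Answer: 1/2821 ≈ 0.00035448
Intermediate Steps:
w = 2772 (w = 462*6 = 2772)
1/(w + (-25 + 32)²) = 1/(2772 + (-25 + 32)²) = 1/(2772 + 7²) = 1/(2772 + 49) = 1/2821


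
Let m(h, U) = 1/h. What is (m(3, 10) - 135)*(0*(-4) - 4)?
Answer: 1616/3 ≈ 538.67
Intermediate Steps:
(m(3, 10) - 135)*(0*(-4) - 4) = (1/3 - 135)*(0*(-4) - 4) = (⅓ - 135)*(0 - 4) = -404/3*(-4) = 1616/3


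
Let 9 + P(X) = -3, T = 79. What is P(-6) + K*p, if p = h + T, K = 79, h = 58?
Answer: 10811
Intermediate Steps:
P(X) = -12 (P(X) = -9 - 3 = -12)
p = 137 (p = 58 + 79 = 137)
P(-6) + K*p = -12 + 79*137 = -12 + 10823 = 10811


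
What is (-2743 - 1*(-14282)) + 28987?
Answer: 40526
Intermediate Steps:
(-2743 - 1*(-14282)) + 28987 = (-2743 + 14282) + 28987 = 11539 + 28987 = 40526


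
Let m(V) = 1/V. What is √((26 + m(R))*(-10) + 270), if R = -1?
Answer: 2*√5 ≈ 4.4721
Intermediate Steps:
m(V) = 1/V
√((26 + m(R))*(-10) + 270) = √((26 + 1/(-1))*(-10) + 270) = √((26 - 1)*(-10) + 270) = √(25*(-10) + 270) = √(-250 + 270) = √20 = 2*√5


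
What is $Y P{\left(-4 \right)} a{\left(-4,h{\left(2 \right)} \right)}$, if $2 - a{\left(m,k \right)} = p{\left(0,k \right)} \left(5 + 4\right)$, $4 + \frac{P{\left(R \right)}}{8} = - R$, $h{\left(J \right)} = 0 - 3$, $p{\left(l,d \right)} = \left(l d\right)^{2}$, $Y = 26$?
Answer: $0$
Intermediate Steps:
$p{\left(l,d \right)} = d^{2} l^{2}$ ($p{\left(l,d \right)} = \left(d l\right)^{2} = d^{2} l^{2}$)
$h{\left(J \right)} = -3$
$P{\left(R \right)} = -32 - 8 R$ ($P{\left(R \right)} = -32 + 8 \left(- R\right) = -32 - 8 R$)
$a{\left(m,k \right)} = 2$ ($a{\left(m,k \right)} = 2 - k^{2} \cdot 0^{2} \left(5 + 4\right) = 2 - k^{2} \cdot 0 \cdot 9 = 2 - 0 \cdot 9 = 2 - 0 = 2 + 0 = 2$)
$Y P{\left(-4 \right)} a{\left(-4,h{\left(2 \right)} \right)} = 26 \left(-32 - -32\right) 2 = 26 \left(-32 + 32\right) 2 = 26 \cdot 0 \cdot 2 = 0 \cdot 2 = 0$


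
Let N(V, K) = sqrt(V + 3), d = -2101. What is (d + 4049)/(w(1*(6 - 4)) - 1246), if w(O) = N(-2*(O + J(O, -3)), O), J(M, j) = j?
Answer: -2427208/1552511 - 1948*sqrt(5)/1552511 ≈ -1.5662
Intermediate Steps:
N(V, K) = sqrt(3 + V)
w(O) = sqrt(9 - 2*O) (w(O) = sqrt(3 - 2*(O - 3)) = sqrt(3 - 2*(-3 + O)) = sqrt(3 + (6 - 2*O)) = sqrt(9 - 2*O))
(d + 4049)/(w(1*(6 - 4)) - 1246) = (-2101 + 4049)/(sqrt(9 - 2*(6 - 4)) - 1246) = 1948/(sqrt(9 - 2*2) - 1246) = 1948/(sqrt(9 - 4) - 1246) = 1948/(sqrt(5) - 1246) = 1948/(-1246 + sqrt(5))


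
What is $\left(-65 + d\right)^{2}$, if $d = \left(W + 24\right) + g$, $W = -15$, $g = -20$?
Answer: $5776$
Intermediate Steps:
$d = -11$ ($d = \left(-15 + 24\right) - 20 = 9 - 20 = -11$)
$\left(-65 + d\right)^{2} = \left(-65 - 11\right)^{2} = \left(-76\right)^{2} = 5776$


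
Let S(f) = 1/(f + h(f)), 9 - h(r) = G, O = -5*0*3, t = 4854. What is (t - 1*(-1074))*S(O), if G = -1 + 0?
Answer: 2964/5 ≈ 592.80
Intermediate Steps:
O = 0 (O = 0*3 = 0)
G = -1
h(r) = 10 (h(r) = 9 - 1*(-1) = 9 + 1 = 10)
S(f) = 1/(10 + f) (S(f) = 1/(f + 10) = 1/(10 + f))
(t - 1*(-1074))*S(O) = (4854 - 1*(-1074))/(10 + 0) = (4854 + 1074)/10 = 5928*(1/10) = 2964/5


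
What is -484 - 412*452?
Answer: -186708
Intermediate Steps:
-484 - 412*452 = -484 - 186224 = -186708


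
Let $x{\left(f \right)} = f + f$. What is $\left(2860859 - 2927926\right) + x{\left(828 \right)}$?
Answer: $-65411$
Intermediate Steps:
$x{\left(f \right)} = 2 f$
$\left(2860859 - 2927926\right) + x{\left(828 \right)} = \left(2860859 - 2927926\right) + 2 \cdot 828 = -67067 + 1656 = -65411$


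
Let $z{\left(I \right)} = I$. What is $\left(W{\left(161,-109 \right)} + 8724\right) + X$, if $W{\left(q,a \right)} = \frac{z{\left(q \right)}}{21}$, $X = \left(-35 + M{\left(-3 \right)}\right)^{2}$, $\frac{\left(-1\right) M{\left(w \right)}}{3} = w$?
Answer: $\frac{28223}{3} \approx 9407.7$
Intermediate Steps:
$M{\left(w \right)} = - 3 w$
$X = 676$ ($X = \left(-35 - -9\right)^{2} = \left(-35 + 9\right)^{2} = \left(-26\right)^{2} = 676$)
$W{\left(q,a \right)} = \frac{q}{21}$
$\left(W{\left(161,-109 \right)} + 8724\right) + X = \left(\frac{1}{21} \cdot 161 + 8724\right) + 676 = \left(\frac{23}{3} + 8724\right) + 676 = \frac{26195}{3} + 676 = \frac{28223}{3}$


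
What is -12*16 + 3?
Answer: -189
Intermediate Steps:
-12*16 + 3 = -192 + 3 = -189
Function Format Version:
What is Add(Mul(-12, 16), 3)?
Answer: -189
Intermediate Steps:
Add(Mul(-12, 16), 3) = Add(-192, 3) = -189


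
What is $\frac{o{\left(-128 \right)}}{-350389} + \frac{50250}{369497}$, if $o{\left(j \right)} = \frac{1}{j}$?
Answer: $\frac{2253702417497}{16571863594624} \approx 0.136$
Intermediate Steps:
$\frac{o{\left(-128 \right)}}{-350389} + \frac{50250}{369497} = \frac{1}{\left(-128\right) \left(-350389\right)} + \frac{50250}{369497} = \left(- \frac{1}{128}\right) \left(- \frac{1}{350389}\right) + 50250 \cdot \frac{1}{369497} = \frac{1}{44849792} + \frac{50250}{369497} = \frac{2253702417497}{16571863594624}$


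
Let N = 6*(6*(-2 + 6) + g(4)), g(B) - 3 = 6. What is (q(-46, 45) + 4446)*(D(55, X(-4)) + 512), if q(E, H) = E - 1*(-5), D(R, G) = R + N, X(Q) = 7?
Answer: 3369825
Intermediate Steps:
g(B) = 9 (g(B) = 3 + 6 = 9)
N = 198 (N = 6*(6*(-2 + 6) + 9) = 6*(6*4 + 9) = 6*(24 + 9) = 6*33 = 198)
D(R, G) = 198 + R (D(R, G) = R + 198 = 198 + R)
q(E, H) = 5 + E (q(E, H) = E + 5 = 5 + E)
(q(-46, 45) + 4446)*(D(55, X(-4)) + 512) = ((5 - 46) + 4446)*((198 + 55) + 512) = (-41 + 4446)*(253 + 512) = 4405*765 = 3369825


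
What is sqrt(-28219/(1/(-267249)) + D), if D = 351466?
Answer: sqrt(7541850997) ≈ 86844.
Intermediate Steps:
sqrt(-28219/(1/(-267249)) + D) = sqrt(-28219/(1/(-267249)) + 351466) = sqrt(-28219/(-1/267249) + 351466) = sqrt(-28219*(-267249) + 351466) = sqrt(7541499531 + 351466) = sqrt(7541850997)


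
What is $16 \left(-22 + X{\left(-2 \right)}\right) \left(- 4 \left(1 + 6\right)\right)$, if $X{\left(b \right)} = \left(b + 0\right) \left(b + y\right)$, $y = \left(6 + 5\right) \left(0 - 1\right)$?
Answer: $-1792$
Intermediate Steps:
$y = -11$ ($y = 11 \left(-1\right) = -11$)
$X{\left(b \right)} = b \left(-11 + b\right)$ ($X{\left(b \right)} = \left(b + 0\right) \left(b - 11\right) = b \left(-11 + b\right)$)
$16 \left(-22 + X{\left(-2 \right)}\right) \left(- 4 \left(1 + 6\right)\right) = 16 \left(-22 - 2 \left(-11 - 2\right)\right) \left(- 4 \left(1 + 6\right)\right) = 16 \left(-22 - -26\right) \left(\left(-4\right) 7\right) = 16 \left(-22 + 26\right) \left(-28\right) = 16 \cdot 4 \left(-28\right) = 64 \left(-28\right) = -1792$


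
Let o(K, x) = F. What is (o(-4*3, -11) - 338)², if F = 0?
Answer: 114244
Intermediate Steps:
o(K, x) = 0
(o(-4*3, -11) - 338)² = (0 - 338)² = (-338)² = 114244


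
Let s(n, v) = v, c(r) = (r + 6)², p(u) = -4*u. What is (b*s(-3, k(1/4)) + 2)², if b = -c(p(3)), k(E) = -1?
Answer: 1444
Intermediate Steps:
c(r) = (6 + r)²
b = -36 (b = -(6 - 4*3)² = -(6 - 12)² = -1*(-6)² = -1*36 = -36)
(b*s(-3, k(1/4)) + 2)² = (-36*(-1) + 2)² = (36 + 2)² = 38² = 1444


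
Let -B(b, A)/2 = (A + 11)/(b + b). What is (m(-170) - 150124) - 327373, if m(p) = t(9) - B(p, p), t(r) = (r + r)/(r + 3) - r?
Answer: -40587803/85 ≈ -4.7750e+5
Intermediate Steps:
B(b, A) = -(11 + A)/b (B(b, A) = -2*(A + 11)/(b + b) = -2*(11 + A)/(2*b) = -2*(11 + A)*1/(2*b) = -(11 + A)/b)
t(r) = -r + 2*r/(3 + r) (t(r) = (2*r)/(3 + r) - r = 2*r/(3 + r) - r = -r + 2*r/(3 + r))
m(p) = -15/2 - (-11 - p)/p (m(p) = -1*9*(1 + 9)/(3 + 9) - (-11 - p)/p = -1*9*10/12 - (-11 - p)/p = -1*9*1/12*10 - (-11 - p)/p = -15/2 - (-11 - p)/p)
(m(-170) - 150124) - 327373 = ((-13/2 + 11/(-170)) - 150124) - 327373 = ((-13/2 + 11*(-1/170)) - 150124) - 327373 = ((-13/2 - 11/170) - 150124) - 327373 = (-558/85 - 150124) - 327373 = -12761098/85 - 327373 = -40587803/85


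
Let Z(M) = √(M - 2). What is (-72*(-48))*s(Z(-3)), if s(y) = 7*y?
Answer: 24192*I*√5 ≈ 54095.0*I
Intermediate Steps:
Z(M) = √(-2 + M)
(-72*(-48))*s(Z(-3)) = (-72*(-48))*(7*√(-2 - 3)) = 3456*(7*√(-5)) = 3456*(7*(I*√5)) = 3456*(7*I*√5) = 24192*I*√5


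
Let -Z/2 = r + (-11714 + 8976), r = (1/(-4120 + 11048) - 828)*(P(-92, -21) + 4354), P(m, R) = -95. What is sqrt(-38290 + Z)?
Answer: sqrt(21059030775866)/1732 ≈ 2649.5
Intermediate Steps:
r = -24431255197/6928 (r = (1/(-4120 + 11048) - 828)*(-95 + 4354) = (1/6928 - 828)*4259 = -5736383/6928*4259 = -24431255197/6928 ≈ -3.5265e+6)
Z = 24450224061/3464 (Z = -2*(-24431255197/6928 + (-11714 + 8976)) = -2*(-24431255197/6928 - 2738) = -2*(-24450224061/6928) = 24450224061/3464 ≈ 7.0584e+6)
sqrt(-38290 + Z) = sqrt(-38290 + 24450224061/3464) = sqrt(24317587501/3464) = sqrt(21059030775866)/1732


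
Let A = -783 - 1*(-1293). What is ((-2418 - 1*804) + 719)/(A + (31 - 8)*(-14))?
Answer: -2503/188 ≈ -13.314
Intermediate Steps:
A = 510 (A = -783 + 1293 = 510)
((-2418 - 1*804) + 719)/(A + (31 - 8)*(-14)) = ((-2418 - 1*804) + 719)/(510 + (31 - 8)*(-14)) = ((-2418 - 804) + 719)/(510 + 23*(-14)) = (-3222 + 719)/(510 - 322) = -2503/188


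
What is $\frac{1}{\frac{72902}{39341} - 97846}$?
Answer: $- \frac{39341}{3849286584} \approx -1.022 \cdot 10^{-5}$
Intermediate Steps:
$\frac{1}{\frac{72902}{39341} - 97846} = \frac{1}{- \frac{3849286584}{39341}} = - \frac{39341}{3849286584}$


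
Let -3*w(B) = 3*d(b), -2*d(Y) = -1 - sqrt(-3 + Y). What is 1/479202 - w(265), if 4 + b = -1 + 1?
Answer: 119801/239601 + I*sqrt(7)/2 ≈ 0.5 + 1.3229*I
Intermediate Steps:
b = -4 (b = -4 + (-1 + 1) = -4 + 0 = -4)
d(Y) = 1/2 + sqrt(-3 + Y)/2 (d(Y) = -(-1 - sqrt(-3 + Y))/2 = 1/2 + sqrt(-3 + Y)/2)
w(B) = -1/2 - I*sqrt(7)/2 (w(B) = -(1/2 + sqrt(-3 - 4)/2) = -(1/2 + sqrt(-7)/2) = -(1/2 + (I*sqrt(7))/2) = -(1/2 + I*sqrt(7)/2) = -(3/2 + 3*I*sqrt(7)/2)/3 = -1/2 - I*sqrt(7)/2)
1/479202 - w(265) = 1/479202 - (-1/2 - I*sqrt(7)/2) = 1/479202 + (1/2 + I*sqrt(7)/2) = 119801/239601 + I*sqrt(7)/2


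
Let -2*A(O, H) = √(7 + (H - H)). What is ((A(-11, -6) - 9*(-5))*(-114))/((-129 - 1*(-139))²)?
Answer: -513/10 + 57*√7/100 ≈ -49.792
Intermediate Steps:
A(O, H) = -√7/2 (A(O, H) = -√(7 + (H - H))/2 = -√(7 + 0)/2 = -√7/2)
((A(-11, -6) - 9*(-5))*(-114))/((-129 - 1*(-139))²) = ((-√7/2 - 9*(-5))*(-114))/((-129 - 1*(-139))²) = ((-√7/2 + 45)*(-114))/((-129 + 139)²) = ((45 - √7/2)*(-114))/(10²) = (-5130 + 57*√7)/100 = (-5130 + 57*√7)*(1/100) = -513/10 + 57*√7/100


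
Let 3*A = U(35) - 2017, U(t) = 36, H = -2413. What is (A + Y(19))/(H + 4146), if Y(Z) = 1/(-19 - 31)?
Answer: -99053/259950 ≈ -0.38105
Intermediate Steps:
Y(Z) = -1/50 (Y(Z) = 1/(-50) = -1/50)
A = -1981/3 (A = (36 - 2017)/3 = (⅓)*(-1981) = -1981/3 ≈ -660.33)
(A + Y(19))/(H + 4146) = (-1981/3 - 1/50)/(-2413 + 4146) = -99053/150/1733 = -99053/150*1/1733 = -99053/259950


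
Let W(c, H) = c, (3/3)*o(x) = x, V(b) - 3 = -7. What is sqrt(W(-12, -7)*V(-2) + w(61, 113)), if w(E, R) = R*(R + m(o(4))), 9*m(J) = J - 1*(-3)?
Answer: 4*sqrt(7259)/3 ≈ 113.60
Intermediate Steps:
V(b) = -4 (V(b) = 3 - 7 = -4)
o(x) = x
m(J) = 1/3 + J/9 (m(J) = (J - 1*(-3))/9 = (J + 3)/9 = (3 + J)/9 = 1/3 + J/9)
w(E, R) = R*(7/9 + R) (w(E, R) = R*(R + (1/3 + (1/9)*4)) = R*(R + (1/3 + 4/9)) = R*(R + 7/9) = R*(7/9 + R))
sqrt(W(-12, -7)*V(-2) + w(61, 113)) = sqrt(-12*(-4) + (1/9)*113*(7 + 9*113)) = sqrt(48 + (1/9)*113*(7 + 1017)) = sqrt(48 + (1/9)*113*1024) = sqrt(48 + 115712/9) = sqrt(116144/9) = 4*sqrt(7259)/3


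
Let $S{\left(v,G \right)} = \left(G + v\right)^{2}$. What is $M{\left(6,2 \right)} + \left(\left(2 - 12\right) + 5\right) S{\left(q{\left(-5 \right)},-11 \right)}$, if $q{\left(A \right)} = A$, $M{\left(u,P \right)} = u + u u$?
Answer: $-1238$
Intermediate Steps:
$M{\left(u,P \right)} = u + u^{2}$
$M{\left(6,2 \right)} + \left(\left(2 - 12\right) + 5\right) S{\left(q{\left(-5 \right)},-11 \right)} = 6 \left(1 + 6\right) + \left(\left(2 - 12\right) + 5\right) \left(-11 - 5\right)^{2} = 6 \cdot 7 + \left(-10 + 5\right) \left(-16\right)^{2} = 42 - 1280 = -1238$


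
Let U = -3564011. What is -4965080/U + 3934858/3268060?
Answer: 15125028270119/5823700894330 ≈ 2.5971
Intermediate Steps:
-4965080/U + 3934858/3268060 = -4965080/(-3564011) + 3934858/3268060 = -4965080*(-1/3564011) + 3934858*(1/3268060) = 4965080/3564011 + 1967429/1634030 = 15125028270119/5823700894330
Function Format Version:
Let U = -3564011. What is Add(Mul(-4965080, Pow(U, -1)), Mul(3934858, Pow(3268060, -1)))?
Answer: Rational(15125028270119, 5823700894330) ≈ 2.5971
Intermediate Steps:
Add(Mul(-4965080, Pow(U, -1)), Mul(3934858, Pow(3268060, -1))) = Add(Mul(-4965080, Pow(-3564011, -1)), Mul(3934858, Pow(3268060, -1))) = Add(Mul(-4965080, Rational(-1, 3564011)), Mul(3934858, Rational(1, 3268060))) = Add(Rational(4965080, 3564011), Rational(1967429, 1634030)) = Rational(15125028270119, 5823700894330)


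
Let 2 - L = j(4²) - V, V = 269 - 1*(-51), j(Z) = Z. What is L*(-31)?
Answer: -9486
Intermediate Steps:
V = 320 (V = 269 + 51 = 320)
L = 306 (L = 2 - (4² - 1*320) = 2 - (16 - 320) = 2 - 1*(-304) = 2 + 304 = 306)
L*(-31) = 306*(-31) = -9486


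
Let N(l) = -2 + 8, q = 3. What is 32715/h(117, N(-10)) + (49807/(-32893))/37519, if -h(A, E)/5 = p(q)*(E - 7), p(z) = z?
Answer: 2691599240720/1234112467 ≈ 2181.0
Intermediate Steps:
N(l) = 6
h(A, E) = 105 - 15*E (h(A, E) = -15*(E - 7) = -15*(-7 + E) = -5*(-21 + 3*E) = 105 - 15*E)
32715/h(117, N(-10)) + (49807/(-32893))/37519 = 32715/(105 - 15*6) + (49807/(-32893))/37519 = 32715/(105 - 90) + (49807*(-1/32893))*(1/37519) = 32715/15 - 49807/32893*1/37519 = 32715*(1/15) - 49807/1234112467 = 2181 - 49807/1234112467 = 2691599240720/1234112467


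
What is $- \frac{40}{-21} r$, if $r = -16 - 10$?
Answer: $- \frac{1040}{21} \approx -49.524$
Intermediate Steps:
$r = -26$ ($r = -16 - 10 = -26$)
$- \frac{40}{-21} r = - \frac{40}{-21} \left(-26\right) = \left(-40\right) \left(- \frac{1}{21}\right) \left(-26\right) = \frac{40}{21} \left(-26\right) = - \frac{1040}{21}$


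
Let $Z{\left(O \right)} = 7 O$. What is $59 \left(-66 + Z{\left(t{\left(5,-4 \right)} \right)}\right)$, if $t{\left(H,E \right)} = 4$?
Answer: $-2242$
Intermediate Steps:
$59 \left(-66 + Z{\left(t{\left(5,-4 \right)} \right)}\right) = 59 \left(-66 + 7 \cdot 4\right) = 59 \left(-66 + 28\right) = 59 \left(-38\right) = -2242$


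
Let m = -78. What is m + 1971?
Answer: 1893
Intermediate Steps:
m + 1971 = -78 + 1971 = 1893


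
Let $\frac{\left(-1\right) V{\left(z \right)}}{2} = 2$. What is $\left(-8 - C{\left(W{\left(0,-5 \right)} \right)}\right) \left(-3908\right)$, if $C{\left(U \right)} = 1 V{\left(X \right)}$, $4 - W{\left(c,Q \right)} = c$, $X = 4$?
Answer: $15632$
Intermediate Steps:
$W{\left(c,Q \right)} = 4 - c$
$V{\left(z \right)} = -4$ ($V{\left(z \right)} = \left(-2\right) 2 = -4$)
$C{\left(U \right)} = -4$ ($C{\left(U \right)} = 1 \left(-4\right) = -4$)
$\left(-8 - C{\left(W{\left(0,-5 \right)} \right)}\right) \left(-3908\right) = \left(-8 - -4\right) \left(-3908\right) = \left(-8 + 4\right) \left(-3908\right) = \left(-4\right) \left(-3908\right) = 15632$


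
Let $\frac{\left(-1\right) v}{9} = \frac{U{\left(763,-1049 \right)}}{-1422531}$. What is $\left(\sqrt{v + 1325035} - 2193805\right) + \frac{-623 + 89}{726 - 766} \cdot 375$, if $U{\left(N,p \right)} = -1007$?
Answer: $- \frac{8755195}{4} + \frac{\sqrt{33102882145821422}}{158059} \approx -2.1876 \cdot 10^{6}$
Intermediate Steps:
$v = - \frac{1007}{158059}$ ($v = - 9 \left(- \frac{1007}{-1422531}\right) = - 9 \left(\left(-1007\right) \left(- \frac{1}{1422531}\right)\right) = \left(-9\right) \frac{1007}{1422531} = - \frac{1007}{158059} \approx -0.006371$)
$\left(\sqrt{v + 1325035} - 2193805\right) + \frac{-623 + 89}{726 - 766} \cdot 375 = \left(\sqrt{- \frac{1007}{158059} + 1325035} - 2193805\right) + \frac{-623 + 89}{726 - 766} \cdot 375 = \left(\sqrt{\frac{209433706058}{158059}} - 2193805\right) + - \frac{534}{-40} \cdot 375 = \left(\frac{\sqrt{33102882145821422}}{158059} - 2193805\right) + \left(-534\right) \left(- \frac{1}{40}\right) 375 = \left(-2193805 + \frac{\sqrt{33102882145821422}}{158059}\right) + \frac{267}{20} \cdot 375 = \left(-2193805 + \frac{\sqrt{33102882145821422}}{158059}\right) + \frac{20025}{4} = - \frac{8755195}{4} + \frac{\sqrt{33102882145821422}}{158059}$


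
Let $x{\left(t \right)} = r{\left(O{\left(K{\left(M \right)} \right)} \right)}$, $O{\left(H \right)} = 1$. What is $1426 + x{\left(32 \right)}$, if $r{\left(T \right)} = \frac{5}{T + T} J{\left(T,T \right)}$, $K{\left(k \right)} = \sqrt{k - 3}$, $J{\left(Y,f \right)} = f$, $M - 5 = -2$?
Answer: $\frac{2857}{2} \approx 1428.5$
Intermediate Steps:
$M = 3$ ($M = 5 - 2 = 3$)
$K{\left(k \right)} = \sqrt{-3 + k}$
$r{\left(T \right)} = \frac{5}{2}$ ($r{\left(T \right)} = \frac{5}{T + T} T = \frac{5}{2 T} T = \frac{5}{2}$)
$x{\left(t \right)} = \frac{5}{2}$
$1426 + x{\left(32 \right)} = 1426 + \frac{5}{2} = \frac{2857}{2}$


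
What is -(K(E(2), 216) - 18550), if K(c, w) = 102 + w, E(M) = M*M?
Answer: 18232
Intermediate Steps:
E(M) = M²
-(K(E(2), 216) - 18550) = -((102 + 216) - 18550) = -(318 - 18550) = -1*(-18232) = 18232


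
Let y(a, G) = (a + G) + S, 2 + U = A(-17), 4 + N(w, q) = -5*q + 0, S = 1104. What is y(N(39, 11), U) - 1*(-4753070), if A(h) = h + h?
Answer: 4754079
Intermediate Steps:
N(w, q) = -4 - 5*q (N(w, q) = -4 + (-5*q + 0) = -4 - 5*q)
A(h) = 2*h
U = -36 (U = -2 + 2*(-17) = -2 - 34 = -36)
y(a, G) = 1104 + G + a (y(a, G) = (a + G) + 1104 = (G + a) + 1104 = 1104 + G + a)
y(N(39, 11), U) - 1*(-4753070) = (1104 - 36 + (-4 - 5*11)) - 1*(-4753070) = (1104 - 36 + (-4 - 55)) + 4753070 = (1104 - 36 - 59) + 4753070 = 1009 + 4753070 = 4754079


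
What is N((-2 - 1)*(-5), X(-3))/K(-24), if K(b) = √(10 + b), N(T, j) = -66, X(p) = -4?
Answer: 33*I*√14/7 ≈ 17.639*I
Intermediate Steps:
N((-2 - 1)*(-5), X(-3))/K(-24) = -66/√(10 - 24) = -66*(-I*√14/14) = -(-33)*I*√14/7 = 33*I*√14/7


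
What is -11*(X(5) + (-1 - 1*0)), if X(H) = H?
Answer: -44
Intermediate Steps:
-11*(X(5) + (-1 - 1*0)) = -11*(5 + (-1 - 1*0)) = -11*(5 + (-1 + 0)) = -11*(5 - 1) = -11*4 = -44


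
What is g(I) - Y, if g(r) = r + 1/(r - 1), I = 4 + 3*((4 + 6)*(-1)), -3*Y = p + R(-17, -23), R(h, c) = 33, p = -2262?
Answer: -20764/27 ≈ -769.04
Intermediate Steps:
Y = 743 (Y = -(-2262 + 33)/3 = -1/3*(-2229) = 743)
I = -26 (I = 4 + 3*(10*(-1)) = 4 + 3*(-10) = 4 - 30 = -26)
g(r) = r + 1/(-1 + r)
g(I) - Y = (1 + (-26)**2 - 1*(-26))/(-1 - 26) - 1*743 = (1 + 676 + 26)/(-27) - 743 = -1/27*703 - 743 = -703/27 - 743 = -20764/27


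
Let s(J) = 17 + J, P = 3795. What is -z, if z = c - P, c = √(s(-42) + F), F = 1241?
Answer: 3795 - 8*√19 ≈ 3760.1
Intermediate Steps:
c = 8*√19 (c = √((17 - 42) + 1241) = √(-25 + 1241) = √1216 = 8*√19 ≈ 34.871)
z = -3795 + 8*√19 (z = 8*√19 - 1*3795 = 8*√19 - 3795 = -3795 + 8*√19 ≈ -3760.1)
-z = -(-3795 + 8*√19) = 3795 - 8*√19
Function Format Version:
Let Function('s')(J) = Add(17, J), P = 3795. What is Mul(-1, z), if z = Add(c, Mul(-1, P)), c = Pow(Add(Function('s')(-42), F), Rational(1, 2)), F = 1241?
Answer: Add(3795, Mul(-8, Pow(19, Rational(1, 2)))) ≈ 3760.1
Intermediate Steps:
c = Mul(8, Pow(19, Rational(1, 2))) (c = Pow(Add(Add(17, -42), 1241), Rational(1, 2)) = Pow(Add(-25, 1241), Rational(1, 2)) = Pow(1216, Rational(1, 2)) = Mul(8, Pow(19, Rational(1, 2))) ≈ 34.871)
z = Add(-3795, Mul(8, Pow(19, Rational(1, 2)))) (z = Add(Mul(8, Pow(19, Rational(1, 2))), Mul(-1, 3795)) = Add(Mul(8, Pow(19, Rational(1, 2))), -3795) = Add(-3795, Mul(8, Pow(19, Rational(1, 2)))) ≈ -3760.1)
Mul(-1, z) = Mul(-1, Add(-3795, Mul(8, Pow(19, Rational(1, 2))))) = Add(3795, Mul(-8, Pow(19, Rational(1, 2))))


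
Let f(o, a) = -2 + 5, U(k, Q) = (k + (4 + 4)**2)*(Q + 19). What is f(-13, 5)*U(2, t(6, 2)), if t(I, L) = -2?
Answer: 3366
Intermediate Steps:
U(k, Q) = (19 + Q)*(64 + k) (U(k, Q) = (k + 8**2)*(19 + Q) = (k + 64)*(19 + Q) = (64 + k)*(19 + Q) = (19 + Q)*(64 + k))
f(o, a) = 3
f(-13, 5)*U(2, t(6, 2)) = 3*(1216 + 19*2 + 64*(-2) - 2*2) = 3*(1216 + 38 - 128 - 4) = 3*1122 = 3366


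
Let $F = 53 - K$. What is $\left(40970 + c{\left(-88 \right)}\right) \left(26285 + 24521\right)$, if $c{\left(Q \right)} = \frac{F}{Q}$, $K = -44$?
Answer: $\frac{91584495989}{44} \approx 2.0815 \cdot 10^{9}$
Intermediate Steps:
$F = 97$ ($F = 53 - -44 = 53 + 44 = 97$)
$c{\left(Q \right)} = \frac{97}{Q}$
$\left(40970 + c{\left(-88 \right)}\right) \left(26285 + 24521\right) = \left(40970 + \frac{97}{-88}\right) \left(26285 + 24521\right) = \left(40970 + 97 \left(- \frac{1}{88}\right)\right) 50806 = \left(40970 - \frac{97}{88}\right) 50806 = \frac{3605263}{88} \cdot 50806 = \frac{91584495989}{44}$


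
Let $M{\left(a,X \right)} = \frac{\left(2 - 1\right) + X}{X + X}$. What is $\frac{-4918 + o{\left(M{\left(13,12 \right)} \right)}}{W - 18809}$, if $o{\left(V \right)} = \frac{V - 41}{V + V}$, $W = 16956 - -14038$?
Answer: $- \frac{128839}{316810} \approx -0.40668$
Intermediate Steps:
$W = 30994$ ($W = 16956 + 14038 = 30994$)
$M{\left(a,X \right)} = \frac{1 + X}{2 X}$
$o{\left(V \right)} = \frac{-41 + V}{2 V}$
$\frac{-4918 + o{\left(M{\left(13,12 \right)} \right)}}{W - 18809} = \frac{-4918 + \frac{-41 + \frac{1 + 12}{2 \cdot 12}}{2 \frac{1 + 12}{2 \cdot 12}}}{30994 - 18809} = \frac{-4918 + \frac{-41 + \frac{1}{2} \cdot \frac{1}{12} \cdot 13}{2 \cdot \frac{1}{2} \cdot \frac{1}{12} \cdot 13}}{12185} = \left(-4918 + \frac{-41 + \frac{13}{24}}{2 \cdot \frac{13}{24}}\right) \frac{1}{12185} = \left(-4918 + \frac{1}{2} \cdot \frac{24}{13} \left(- \frac{971}{24}\right)\right) \frac{1}{12185} = \left(-4918 - \frac{971}{26}\right) \frac{1}{12185} = \left(- \frac{128839}{26}\right) \frac{1}{12185} = - \frac{128839}{316810}$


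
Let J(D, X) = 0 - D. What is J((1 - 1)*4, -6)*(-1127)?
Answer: 0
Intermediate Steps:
J(D, X) = -D
J((1 - 1)*4, -6)*(-1127) = -(1 - 1)*4*(-1127) = -0*4*(-1127) = -1*0*(-1127) = 0*(-1127) = 0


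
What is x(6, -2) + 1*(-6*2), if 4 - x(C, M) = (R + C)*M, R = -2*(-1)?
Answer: 8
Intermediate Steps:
R = 2
x(C, M) = 4 - M*(2 + C) (x(C, M) = 4 - (2 + C)*M = 4 - M*(2 + C))
x(6, -2) + 1*(-6*2) = (4 - 2*(-2) - 1*6*(-2)) + 1*(-6*2) = (4 + 4 + 12) + 1*(-2*6) = 20 + 1*(-12) = 20 - 12 = 8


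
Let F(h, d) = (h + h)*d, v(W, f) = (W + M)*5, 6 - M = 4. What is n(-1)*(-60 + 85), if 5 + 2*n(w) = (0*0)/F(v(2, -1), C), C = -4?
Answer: -125/2 ≈ -62.500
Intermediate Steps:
M = 2 (M = 6 - 1*4 = 6 - 4 = 2)
v(W, f) = 10 + 5*W (v(W, f) = (W + 2)*5 = (2 + W)*5 = 10 + 5*W)
F(h, d) = 2*d*h (F(h, d) = (2*h)*d = 2*d*h)
n(w) = -5/2 (n(w) = -5/2 + ((0*0)/((2*(-4)*(10 + 5*2))))/2 = -5/2 + (0/((2*(-4)*(10 + 10))))/2 = -5/2 + (0/((2*(-4)*20)))/2 = -5/2 + (0/(-160))/2 = -5/2 + (0*(-1/160))/2 = -5/2 + (½)*0 = -5/2 + 0 = -5/2)
n(-1)*(-60 + 85) = -5*(-60 + 85)/2 = -5/2*25 = -125/2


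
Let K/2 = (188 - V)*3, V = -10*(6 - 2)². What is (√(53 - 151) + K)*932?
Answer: 1946016 + 6524*I*√2 ≈ 1.946e+6 + 9226.3*I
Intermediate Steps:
V = -160 (V = -10*4² = -10*16 = -160)
K = 2088 (K = 2*((188 - 1*(-160))*3) = 2*((188 + 160)*3) = 2*(348*3) = 2*1044 = 2088)
(√(53 - 151) + K)*932 = (√(53 - 151) + 2088)*932 = (√(-98) + 2088)*932 = (7*I*√2 + 2088)*932 = (2088 + 7*I*√2)*932 = 1946016 + 6524*I*√2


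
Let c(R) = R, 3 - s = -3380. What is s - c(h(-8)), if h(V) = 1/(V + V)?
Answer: 54129/16 ≈ 3383.1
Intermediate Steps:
h(V) = 1/(2*V)
s = 3383 (s = 3 - 1*(-3380) = 3 + 3380 = 3383)
s - c(h(-8)) = 3383 - 1/(2*(-8)) = 3383 - (-1)/(2*8) = 3383 - 1*(-1/16) = 3383 + 1/16 = 54129/16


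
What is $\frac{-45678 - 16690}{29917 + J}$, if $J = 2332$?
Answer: $- \frac{62368}{32249} \approx -1.934$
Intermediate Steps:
$\frac{-45678 - 16690}{29917 + J} = \frac{-45678 - 16690}{29917 + 2332} = - \frac{62368}{32249}$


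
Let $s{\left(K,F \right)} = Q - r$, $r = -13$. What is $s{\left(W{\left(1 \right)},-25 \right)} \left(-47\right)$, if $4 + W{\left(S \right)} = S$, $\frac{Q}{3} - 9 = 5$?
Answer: $-2585$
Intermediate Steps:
$Q = 42$ ($Q = 27 + 3 \cdot 5 = 27 + 15 = 42$)
$W{\left(S \right)} = -4 + S$
$s{\left(K,F \right)} = 55$ ($s{\left(K,F \right)} = 42 - -13 = 42 + 13 = 55$)
$s{\left(W{\left(1 \right)},-25 \right)} \left(-47\right) = 55 \left(-47\right) = -2585$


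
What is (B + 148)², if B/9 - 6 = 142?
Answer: 2190400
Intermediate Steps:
B = 1332 (B = 54 + 9*142 = 54 + 1278 = 1332)
(B + 148)² = (1332 + 148)² = 1480² = 2190400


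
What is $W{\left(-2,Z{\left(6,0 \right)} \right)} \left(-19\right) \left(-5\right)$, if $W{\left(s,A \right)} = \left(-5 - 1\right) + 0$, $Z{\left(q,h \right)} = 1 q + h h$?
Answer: $-570$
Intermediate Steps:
$Z{\left(q,h \right)} = q + h^{2}$
$W{\left(s,A \right)} = -6$ ($W{\left(s,A \right)} = -6 + 0 = -6$)
$W{\left(-2,Z{\left(6,0 \right)} \right)} \left(-19\right) \left(-5\right) = \left(-6\right) \left(-19\right) \left(-5\right) = 114 \left(-5\right) = -570$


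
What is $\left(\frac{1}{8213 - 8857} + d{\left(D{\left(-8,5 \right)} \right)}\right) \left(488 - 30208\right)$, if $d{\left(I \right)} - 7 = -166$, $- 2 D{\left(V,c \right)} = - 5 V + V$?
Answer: $\frac{760809710}{161} \approx 4.7255 \cdot 10^{6}$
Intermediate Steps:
$D{\left(V,c \right)} = 2 V$ ($D{\left(V,c \right)} = - \frac{- 5 V + V}{2} = - \frac{\left(-4\right) V}{2} = 2 V$)
$d{\left(I \right)} = -159$ ($d{\left(I \right)} = 7 - 166 = -159$)
$\left(\frac{1}{8213 - 8857} + d{\left(D{\left(-8,5 \right)} \right)}\right) \left(488 - 30208\right) = \left(\frac{1}{8213 - 8857} - 159\right) \left(488 - 30208\right) = \left(\frac{1}{-644} - 159\right) \left(-29720\right) = \left(- \frac{1}{644} - 159\right) \left(-29720\right) = \left(- \frac{102397}{644}\right) \left(-29720\right) = \frac{760809710}{161}$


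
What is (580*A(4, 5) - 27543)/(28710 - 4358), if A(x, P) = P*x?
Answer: -15943/24352 ≈ -0.65469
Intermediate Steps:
(580*A(4, 5) - 27543)/(28710 - 4358) = (580*(5*4) - 27543)/(28710 - 4358) = (580*20 - 27543)/24352 = (11600 - 27543)*(1/24352) = -15943*1/24352 = -15943/24352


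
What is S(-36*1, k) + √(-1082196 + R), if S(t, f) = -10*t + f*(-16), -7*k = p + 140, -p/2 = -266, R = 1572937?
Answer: 1896 + √490741 ≈ 2596.5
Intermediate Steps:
p = 532 (p = -2*(-266) = 532)
k = -96 (k = -(532 + 140)/7 = -⅐*672 = -96)
S(t, f) = -16*f - 10*t (S(t, f) = -10*t - 16*f = -16*f - 10*t)
S(-36*1, k) + √(-1082196 + R) = (-16*(-96) - (-360)) + √(-1082196 + 1572937) = (1536 - 10*(-36)) + √490741 = (1536 + 360) + √490741 = 1896 + √490741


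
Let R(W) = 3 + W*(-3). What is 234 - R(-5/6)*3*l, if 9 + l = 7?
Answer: 267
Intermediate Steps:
l = -2 (l = -9 + 7 = -2)
R(W) = 3 - 3*W
234 - R(-5/6)*3*l = 234 - (3 - (-15)/6)*3*(-2) = 234 - (3 - 3*(-⅚))*3*(-2) = 234 - (3 + 5/2)*3*(-2) = 234 - (11/2)*3*(-2) = 234 - 33*(-2)/2 = 234 - 1*(-33) = 234 + 33 = 267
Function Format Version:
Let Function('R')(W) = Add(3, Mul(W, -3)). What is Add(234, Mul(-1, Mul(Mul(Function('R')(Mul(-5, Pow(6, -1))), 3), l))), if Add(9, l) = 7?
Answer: 267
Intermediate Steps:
l = -2 (l = Add(-9, 7) = -2)
Function('R')(W) = Add(3, Mul(-3, W))
Add(234, Mul(-1, Mul(Mul(Function('R')(Mul(-5, Pow(6, -1))), 3), l))) = Add(234, Mul(-1, Mul(Mul(Add(3, Mul(-3, Mul(-5, Pow(6, -1)))), 3), -2))) = Add(234, Mul(-1, Mul(Mul(Add(3, Mul(-3, Mul(-5, Rational(1, 6)))), 3), -2))) = Add(234, Mul(-1, Mul(Mul(Add(3, Mul(-3, Rational(-5, 6))), 3), -2))) = Add(234, Mul(-1, Mul(Mul(Add(3, Rational(5, 2)), 3), -2))) = Add(234, Mul(-1, Mul(Mul(Rational(11, 2), 3), -2))) = Add(234, Mul(-1, Mul(Rational(33, 2), -2))) = Add(234, Mul(-1, -33)) = Add(234, 33) = 267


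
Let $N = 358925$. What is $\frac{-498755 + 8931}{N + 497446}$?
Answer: $- \frac{489824}{856371} \approx -0.57198$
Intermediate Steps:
$\frac{-498755 + 8931}{N + 497446} = \frac{-498755 + 8931}{358925 + 497446} = - \frac{489824}{856371}$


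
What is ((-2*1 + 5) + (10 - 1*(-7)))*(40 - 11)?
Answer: 580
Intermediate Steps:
((-2*1 + 5) + (10 - 1*(-7)))*(40 - 11) = ((-2 + 5) + (10 + 7))*29 = (3 + 17)*29 = 20*29 = 580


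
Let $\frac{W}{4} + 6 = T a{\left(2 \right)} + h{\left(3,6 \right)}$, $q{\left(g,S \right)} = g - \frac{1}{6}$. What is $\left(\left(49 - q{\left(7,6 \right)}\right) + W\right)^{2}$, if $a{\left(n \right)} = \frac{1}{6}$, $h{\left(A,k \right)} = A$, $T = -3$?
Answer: $\frac{28561}{36} \approx 793.36$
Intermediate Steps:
$a{\left(n \right)} = \frac{1}{6}$
$q{\left(g,S \right)} = - \frac{1}{6} + g$ ($q{\left(g,S \right)} = g - \frac{1}{6} = - \frac{1}{6} + g$)
$W = -14$ ($W = -24 + 4 \left(\left(-3\right) \frac{1}{6} + 3\right) = -24 + 4 \left(- \frac{1}{2} + 3\right) = -24 + 4 \cdot \frac{5}{2} = -24 + 10 = -14$)
$\left(\left(49 - q{\left(7,6 \right)}\right) + W\right)^{2} = \left(\left(49 - \left(- \frac{1}{6} + 7\right)\right) - 14\right)^{2} = \left(\left(49 - \frac{41}{6}\right) - 14\right)^{2} = \left(\frac{253}{6} - 14\right)^{2} = \left(\frac{169}{6}\right)^{2} = \frac{28561}{36}$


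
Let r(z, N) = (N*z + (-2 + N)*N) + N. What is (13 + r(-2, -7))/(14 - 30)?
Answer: -83/16 ≈ -5.1875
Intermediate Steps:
r(z, N) = N + N*z + N*(-2 + N) (r(z, N) = (N*z + N*(-2 + N)) + N = N + N*z + N*(-2 + N))
(13 + r(-2, -7))/(14 - 30) = (13 - 7*(-1 - 7 - 2))/(14 - 30) = (13 - 7*(-10))/(-16) = (13 + 70)*(-1/16) = 83*(-1/16) = -83/16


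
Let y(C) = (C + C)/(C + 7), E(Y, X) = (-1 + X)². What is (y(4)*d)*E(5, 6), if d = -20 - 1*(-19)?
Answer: -200/11 ≈ -18.182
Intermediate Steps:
d = -1 (d = -20 + 19 = -1)
y(C) = 2*C/(7 + C) (y(C) = (2*C)/(7 + C) = 2*C/(7 + C))
(y(4)*d)*E(5, 6) = ((2*4/(7 + 4))*(-1))*(-1 + 6)² = ((2*4/11)*(-1))*5² = ((2*4*(1/11))*(-1))*25 = ((8/11)*(-1))*25 = -8/11*25 = -200/11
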